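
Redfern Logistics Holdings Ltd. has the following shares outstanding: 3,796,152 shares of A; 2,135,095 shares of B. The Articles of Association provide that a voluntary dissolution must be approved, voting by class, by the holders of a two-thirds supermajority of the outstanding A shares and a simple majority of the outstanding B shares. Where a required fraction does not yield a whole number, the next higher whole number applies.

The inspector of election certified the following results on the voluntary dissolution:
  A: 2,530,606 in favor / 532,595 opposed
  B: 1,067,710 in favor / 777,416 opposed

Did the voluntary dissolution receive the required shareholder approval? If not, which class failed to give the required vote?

Not approved — the A shares did not give the required vote.

A: 2/3 of 3796152 = 2530768; 2,530,768 required, 2,530,606 in favor — not approved.
B: a majority of 2135095 is 1067548; 1,067,548 required, 1,067,710 in favor — approved.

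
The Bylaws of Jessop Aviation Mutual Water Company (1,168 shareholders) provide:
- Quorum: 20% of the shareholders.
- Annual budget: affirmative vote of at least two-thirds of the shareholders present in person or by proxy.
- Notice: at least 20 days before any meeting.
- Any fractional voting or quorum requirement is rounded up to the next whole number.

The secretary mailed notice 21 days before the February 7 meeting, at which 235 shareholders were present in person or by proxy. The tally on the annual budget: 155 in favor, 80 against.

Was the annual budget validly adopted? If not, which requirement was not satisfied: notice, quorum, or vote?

Notice: 21 days given; 20 required. Satisfied.
Quorum: 20% of 1,168 = 233.60, rounded up to 234; 235 present. Satisfied.
Vote: requires two-thirds of those present (235); 2/3 of 235 = 156.67, rounded up to 157, so 157 needed; 155 in favor. Not satisfied.

Invalid — vote requirement not satisfied.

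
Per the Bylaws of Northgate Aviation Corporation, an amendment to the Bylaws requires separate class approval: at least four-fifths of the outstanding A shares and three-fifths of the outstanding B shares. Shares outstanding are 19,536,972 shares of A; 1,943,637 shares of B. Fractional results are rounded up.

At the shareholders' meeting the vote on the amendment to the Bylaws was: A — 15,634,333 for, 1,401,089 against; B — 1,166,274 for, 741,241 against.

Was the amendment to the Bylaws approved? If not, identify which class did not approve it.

A: 4/5 of 19536972 = 15629577.60, rounded up to 15629578; 15,629,578 required, 15,634,333 in favor — approved.
B: 3/5 of 1943637 = 1166182.20, rounded up to 1166183; 1,166,183 required, 1,166,274 in favor — approved.

Approved — every class gave the required vote.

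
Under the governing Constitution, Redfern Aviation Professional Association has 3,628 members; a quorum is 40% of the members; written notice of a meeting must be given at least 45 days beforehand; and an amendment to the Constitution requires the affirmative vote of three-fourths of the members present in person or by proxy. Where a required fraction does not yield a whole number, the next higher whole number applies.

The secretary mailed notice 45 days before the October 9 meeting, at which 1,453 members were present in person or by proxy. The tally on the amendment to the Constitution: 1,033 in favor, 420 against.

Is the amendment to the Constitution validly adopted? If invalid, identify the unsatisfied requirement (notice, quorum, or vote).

Invalid — vote requirement not satisfied.

Notice: 45 days given; 45 required. Satisfied.
Quorum: 40% of 3,628 = 1,451.20, rounded up to 1,452; 1,453 present. Satisfied.
Vote: requires three-fourths of those present (1,453); 3/4 of 1453 = 1089.75, rounded up to 1090, so 1,090 needed; 1,033 in favor. Not satisfied.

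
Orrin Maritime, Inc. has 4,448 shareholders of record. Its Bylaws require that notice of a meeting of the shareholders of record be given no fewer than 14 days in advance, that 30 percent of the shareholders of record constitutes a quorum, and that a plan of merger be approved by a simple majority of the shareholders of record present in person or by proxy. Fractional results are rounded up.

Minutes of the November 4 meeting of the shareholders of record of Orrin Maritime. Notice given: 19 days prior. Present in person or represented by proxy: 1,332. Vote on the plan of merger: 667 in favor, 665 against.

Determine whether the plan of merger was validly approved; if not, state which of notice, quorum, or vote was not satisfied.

Notice: 19 days given; 14 required. Satisfied.
Quorum: 30% of 4,448 = 1,334.40, rounded up to 1,335; 1,332 present. Not satisfied.
Vote: requires a majority of those present (1,332); a majority of 1332 is 667, so 667 needed; 667 in favor. Satisfied.

Invalid — quorum requirement not satisfied.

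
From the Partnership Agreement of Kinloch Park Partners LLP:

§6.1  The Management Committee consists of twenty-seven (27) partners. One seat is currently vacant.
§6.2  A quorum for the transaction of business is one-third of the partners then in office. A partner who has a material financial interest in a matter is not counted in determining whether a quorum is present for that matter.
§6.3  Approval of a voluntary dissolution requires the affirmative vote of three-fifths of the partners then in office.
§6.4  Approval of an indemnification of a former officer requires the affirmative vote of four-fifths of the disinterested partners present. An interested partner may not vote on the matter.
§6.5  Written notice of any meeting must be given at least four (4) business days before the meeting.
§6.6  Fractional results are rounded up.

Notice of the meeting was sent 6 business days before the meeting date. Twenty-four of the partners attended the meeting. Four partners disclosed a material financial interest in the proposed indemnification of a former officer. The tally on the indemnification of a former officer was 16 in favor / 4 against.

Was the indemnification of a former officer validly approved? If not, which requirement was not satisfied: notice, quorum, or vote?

Valid — all requirements satisfied.

Notice: 6 business days given; 4 required (6 ≥ 4). Satisfied.
Quorum: 24 present, but the 4 interested partners do not count, leaving 20. Quorum is 9. Satisfied.
Vote: the indemnification of a former officer requires four-fifths of the disinterested partners present (24 − 4 = 20). 4/5 of 20 = 16, so 16 affirmative votes are needed; 16 voted in favor. Satisfied.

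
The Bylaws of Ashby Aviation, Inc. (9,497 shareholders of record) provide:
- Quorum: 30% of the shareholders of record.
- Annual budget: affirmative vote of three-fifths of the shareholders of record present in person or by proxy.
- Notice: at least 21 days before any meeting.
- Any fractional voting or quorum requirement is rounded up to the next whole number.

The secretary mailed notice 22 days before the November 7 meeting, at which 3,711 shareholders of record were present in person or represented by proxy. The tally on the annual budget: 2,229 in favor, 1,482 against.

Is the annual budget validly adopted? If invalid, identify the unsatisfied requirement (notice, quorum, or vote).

Valid — all requirements satisfied.

Notice: 22 days given; 21 required. Satisfied.
Quorum: 30% of 9,497 = 2,849.10, rounded up to 2,850; 3,711 present. Satisfied.
Vote: requires three-fifths of those present (3,711); 3/5 of 3711 = 2226.60, rounded up to 2227, so 2,227 needed; 2,229 in favor. Satisfied.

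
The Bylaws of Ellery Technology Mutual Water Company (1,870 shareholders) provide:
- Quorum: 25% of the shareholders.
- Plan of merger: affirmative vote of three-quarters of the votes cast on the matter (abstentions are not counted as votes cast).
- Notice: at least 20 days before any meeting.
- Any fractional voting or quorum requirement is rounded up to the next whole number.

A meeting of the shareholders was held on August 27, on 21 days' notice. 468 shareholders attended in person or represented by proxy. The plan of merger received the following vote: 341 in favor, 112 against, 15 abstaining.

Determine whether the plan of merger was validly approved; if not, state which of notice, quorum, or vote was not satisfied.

Valid — all requirements satisfied.

Notice: 21 days given; 20 required. Satisfied.
Quorum: 25% of 1,870 = 467.50, rounded up to 468; 468 present. Satisfied.
Vote: requires three-fourths of the votes cast (468 − 15 abstaining = 453); 3/4 of 453 = 339.75, rounded up to 340, so 340 needed; 341 in favor. Satisfied.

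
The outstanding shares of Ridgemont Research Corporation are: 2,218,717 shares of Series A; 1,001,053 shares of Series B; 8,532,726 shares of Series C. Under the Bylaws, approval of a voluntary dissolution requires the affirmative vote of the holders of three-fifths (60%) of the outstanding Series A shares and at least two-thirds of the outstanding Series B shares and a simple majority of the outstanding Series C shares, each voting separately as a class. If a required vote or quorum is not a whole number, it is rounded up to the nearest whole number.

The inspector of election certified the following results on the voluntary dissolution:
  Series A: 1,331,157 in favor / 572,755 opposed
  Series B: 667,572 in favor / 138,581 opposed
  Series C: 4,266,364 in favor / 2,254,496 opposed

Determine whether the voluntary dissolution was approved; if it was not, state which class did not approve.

Not approved — the Series A shares did not give the required vote.

Series A: 3/5 of 2218717 = 1331230.20, rounded up to 1331231; 1,331,231 required, 1,331,157 in favor — not approved.
Series B: 2/3 of 1001053 = 667368.67, rounded up to 667369; 667,369 required, 667,572 in favor — approved.
Series C: a majority of 8532726 is 4266364; 4,266,364 required, 4,266,364 in favor — approved.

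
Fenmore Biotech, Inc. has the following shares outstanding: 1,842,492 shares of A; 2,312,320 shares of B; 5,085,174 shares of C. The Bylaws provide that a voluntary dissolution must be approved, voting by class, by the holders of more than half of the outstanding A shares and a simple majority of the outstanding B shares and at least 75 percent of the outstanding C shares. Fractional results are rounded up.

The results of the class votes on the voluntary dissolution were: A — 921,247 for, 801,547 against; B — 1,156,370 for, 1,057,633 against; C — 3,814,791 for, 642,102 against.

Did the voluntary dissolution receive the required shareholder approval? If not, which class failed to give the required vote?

Approved — every class gave the required vote.

A: a majority of 1842492 is 921247; 921,247 required, 921,247 in favor — approved.
B: a majority of 2312320 is 1156161; 1,156,161 required, 1,156,370 in favor — approved.
C: 3/4 of 5085174 = 3813880.50, rounded up to 3813881; 3,813,881 required, 3,814,791 in favor — approved.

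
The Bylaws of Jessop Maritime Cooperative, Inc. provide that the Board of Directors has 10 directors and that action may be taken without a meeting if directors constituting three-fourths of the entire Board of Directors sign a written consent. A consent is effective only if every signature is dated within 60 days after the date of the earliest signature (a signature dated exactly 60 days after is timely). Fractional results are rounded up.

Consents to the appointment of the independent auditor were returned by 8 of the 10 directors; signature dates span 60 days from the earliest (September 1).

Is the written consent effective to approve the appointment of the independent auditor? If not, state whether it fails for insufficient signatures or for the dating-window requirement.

Effective — both the signature and dating-window requirements are satisfied.

Signatures required: three-fourths of 10 — 3/4 of 10 = 7.50, rounded up to 8, so 8 needed; 8 signed. Sufficient.
Dating window: the latest signature is 60 days after the earliest; the limit is 60 days. Within the window.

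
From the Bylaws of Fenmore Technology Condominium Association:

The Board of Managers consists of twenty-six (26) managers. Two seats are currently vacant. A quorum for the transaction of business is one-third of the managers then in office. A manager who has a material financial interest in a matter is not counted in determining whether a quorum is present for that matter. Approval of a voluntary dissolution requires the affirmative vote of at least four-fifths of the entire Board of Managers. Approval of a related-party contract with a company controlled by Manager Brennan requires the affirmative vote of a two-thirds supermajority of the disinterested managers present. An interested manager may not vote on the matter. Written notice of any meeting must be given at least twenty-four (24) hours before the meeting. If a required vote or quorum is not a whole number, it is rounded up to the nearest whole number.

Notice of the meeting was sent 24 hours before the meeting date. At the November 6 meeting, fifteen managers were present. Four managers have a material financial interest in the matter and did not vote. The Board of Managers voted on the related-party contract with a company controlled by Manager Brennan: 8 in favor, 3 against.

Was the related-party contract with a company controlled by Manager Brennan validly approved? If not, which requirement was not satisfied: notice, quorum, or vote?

Notice: 24 hours given; 24 required (24 ≥ 24). Satisfied.
Quorum: 15 present, but the 4 interested managers do not count, leaving 11. Quorum is 8. Satisfied.
Vote: the related-party contract with a company controlled by Manager Brennan requires two-thirds of the disinterested managers present (15 − 4 = 11). 2/3 of 11 = 7.33, rounded up to 8, so 8 affirmative votes are needed; 8 voted in favor. Satisfied.

Valid — all requirements satisfied.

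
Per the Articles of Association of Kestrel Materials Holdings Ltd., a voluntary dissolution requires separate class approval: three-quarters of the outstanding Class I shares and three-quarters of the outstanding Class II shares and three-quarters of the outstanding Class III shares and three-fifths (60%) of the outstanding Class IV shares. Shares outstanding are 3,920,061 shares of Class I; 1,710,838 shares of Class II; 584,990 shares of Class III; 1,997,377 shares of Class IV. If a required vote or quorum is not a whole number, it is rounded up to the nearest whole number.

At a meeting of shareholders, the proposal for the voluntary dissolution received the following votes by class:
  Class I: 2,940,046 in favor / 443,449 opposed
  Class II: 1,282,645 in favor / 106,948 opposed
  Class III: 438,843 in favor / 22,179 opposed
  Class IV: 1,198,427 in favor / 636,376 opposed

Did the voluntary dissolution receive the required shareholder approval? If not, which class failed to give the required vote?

Class I: 3/4 of 3920061 = 2940045.75, rounded up to 2940046; 2,940,046 required, 2,940,046 in favor — approved.
Class II: 3/4 of 1710838 = 1283128.50, rounded up to 1283129; 1,283,129 required, 1,282,645 in favor — not approved.
Class III: 3/4 of 584990 = 438742.50, rounded up to 438743; 438,743 required, 438,843 in favor — approved.
Class IV: 3/5 of 1997377 = 1198426.20, rounded up to 1198427; 1,198,427 required, 1,198,427 in favor — approved.

Not approved — the Class II shares did not give the required vote.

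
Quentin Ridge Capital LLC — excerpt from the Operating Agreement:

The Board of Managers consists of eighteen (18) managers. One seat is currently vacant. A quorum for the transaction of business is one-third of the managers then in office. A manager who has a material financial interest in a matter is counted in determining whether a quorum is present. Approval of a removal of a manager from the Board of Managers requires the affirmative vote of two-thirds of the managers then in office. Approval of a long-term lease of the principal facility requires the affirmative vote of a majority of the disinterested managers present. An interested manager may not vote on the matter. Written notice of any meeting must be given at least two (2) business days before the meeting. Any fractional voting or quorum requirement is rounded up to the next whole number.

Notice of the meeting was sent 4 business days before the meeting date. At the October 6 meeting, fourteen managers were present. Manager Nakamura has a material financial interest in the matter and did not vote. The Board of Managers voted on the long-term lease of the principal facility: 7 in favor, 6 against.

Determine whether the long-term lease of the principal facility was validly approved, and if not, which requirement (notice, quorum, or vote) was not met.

Valid — all requirements satisfied.

Notice: 4 business days given; 2 required (4 ≥ 2). Satisfied.
Quorum: 14 present (interested managers count toward quorum); quorum is 6. Satisfied.
Vote: the long-term lease of the principal facility requires a majority of the disinterested managers present (14 − 1 = 13). A majority of 13 is 7, so 7 affirmative votes are needed; 7 voted in favor. Satisfied.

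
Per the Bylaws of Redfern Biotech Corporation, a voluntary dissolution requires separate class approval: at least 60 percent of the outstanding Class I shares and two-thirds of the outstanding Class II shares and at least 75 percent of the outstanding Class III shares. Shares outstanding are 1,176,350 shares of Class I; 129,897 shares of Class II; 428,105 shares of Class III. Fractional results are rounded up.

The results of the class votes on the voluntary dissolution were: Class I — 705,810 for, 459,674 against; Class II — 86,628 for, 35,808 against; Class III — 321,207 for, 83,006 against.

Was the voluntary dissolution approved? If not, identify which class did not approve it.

Approved — every class gave the required vote.

Class I: 3/5 of 1176350 = 705810; 705,810 required, 705,810 in favor — approved.
Class II: 2/3 of 129897 = 86598; 86,598 required, 86,628 in favor — approved.
Class III: 3/4 of 428105 = 321078.75, rounded up to 321079; 321,079 required, 321,207 in favor — approved.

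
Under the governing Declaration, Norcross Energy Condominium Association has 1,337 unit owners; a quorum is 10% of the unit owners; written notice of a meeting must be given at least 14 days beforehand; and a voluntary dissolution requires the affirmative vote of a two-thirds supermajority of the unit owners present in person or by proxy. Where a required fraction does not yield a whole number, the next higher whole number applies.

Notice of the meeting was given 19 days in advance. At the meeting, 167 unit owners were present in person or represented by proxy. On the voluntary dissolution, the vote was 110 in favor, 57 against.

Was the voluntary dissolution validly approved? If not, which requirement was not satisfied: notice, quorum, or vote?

Invalid — vote requirement not satisfied.

Notice: 19 days given; 14 required. Satisfied.
Quorum: 10% of 1,337 = 133.70, rounded up to 134; 167 present. Satisfied.
Vote: requires two-thirds of those present (167); 2/3 of 167 = 111.33, rounded up to 112, so 112 needed; 110 in favor. Not satisfied.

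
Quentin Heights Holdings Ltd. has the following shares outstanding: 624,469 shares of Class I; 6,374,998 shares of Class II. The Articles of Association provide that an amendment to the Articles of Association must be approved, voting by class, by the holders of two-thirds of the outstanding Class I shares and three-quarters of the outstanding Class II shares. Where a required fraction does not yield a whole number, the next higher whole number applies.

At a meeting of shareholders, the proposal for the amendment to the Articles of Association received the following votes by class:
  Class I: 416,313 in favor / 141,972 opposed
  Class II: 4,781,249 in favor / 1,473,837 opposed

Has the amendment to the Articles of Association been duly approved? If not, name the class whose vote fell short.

Class I: 2/3 of 624469 = 416312.67, rounded up to 416313; 416,313 required, 416,313 in favor — approved.
Class II: 3/4 of 6374998 = 4781248.50, rounded up to 4781249; 4,781,249 required, 4,781,249 in favor — approved.

Approved — every class gave the required vote.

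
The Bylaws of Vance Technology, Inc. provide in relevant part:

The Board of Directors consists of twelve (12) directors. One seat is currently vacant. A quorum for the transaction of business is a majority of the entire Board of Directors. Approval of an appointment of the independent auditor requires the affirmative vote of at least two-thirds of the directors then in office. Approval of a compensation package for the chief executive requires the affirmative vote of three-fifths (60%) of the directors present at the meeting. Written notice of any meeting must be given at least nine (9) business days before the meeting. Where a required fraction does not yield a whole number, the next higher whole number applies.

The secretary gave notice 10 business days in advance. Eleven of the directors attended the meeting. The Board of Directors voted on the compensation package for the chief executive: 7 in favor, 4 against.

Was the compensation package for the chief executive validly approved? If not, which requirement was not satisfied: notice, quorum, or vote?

Notice: 10 business days given; 9 required (10 ≥ 9). Satisfied.
Quorum: 11 present; quorum is 7. Satisfied.
Vote: the compensation package for the chief executive requires three-fifths of the directors present (11). 3/5 of 11 = 6.60, rounded up to 7, so 7 affirmative votes are needed; 7 voted in favor. Satisfied.

Valid — all requirements satisfied.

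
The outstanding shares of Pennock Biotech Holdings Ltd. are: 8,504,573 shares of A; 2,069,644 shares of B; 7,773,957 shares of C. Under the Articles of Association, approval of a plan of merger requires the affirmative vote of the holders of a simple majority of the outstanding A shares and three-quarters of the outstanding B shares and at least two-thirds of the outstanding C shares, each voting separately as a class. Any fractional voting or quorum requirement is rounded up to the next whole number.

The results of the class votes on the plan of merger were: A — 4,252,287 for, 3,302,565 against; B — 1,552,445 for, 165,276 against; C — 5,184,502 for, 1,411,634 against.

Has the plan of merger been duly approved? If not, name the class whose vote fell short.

Approved — every class gave the required vote.

A: a majority of 8504573 is 4252287; 4,252,287 required, 4,252,287 in favor — approved.
B: 3/4 of 2069644 = 1552233; 1,552,233 required, 1,552,445 in favor — approved.
C: 2/3 of 7773957 = 5182638; 5,182,638 required, 5,184,502 in favor — approved.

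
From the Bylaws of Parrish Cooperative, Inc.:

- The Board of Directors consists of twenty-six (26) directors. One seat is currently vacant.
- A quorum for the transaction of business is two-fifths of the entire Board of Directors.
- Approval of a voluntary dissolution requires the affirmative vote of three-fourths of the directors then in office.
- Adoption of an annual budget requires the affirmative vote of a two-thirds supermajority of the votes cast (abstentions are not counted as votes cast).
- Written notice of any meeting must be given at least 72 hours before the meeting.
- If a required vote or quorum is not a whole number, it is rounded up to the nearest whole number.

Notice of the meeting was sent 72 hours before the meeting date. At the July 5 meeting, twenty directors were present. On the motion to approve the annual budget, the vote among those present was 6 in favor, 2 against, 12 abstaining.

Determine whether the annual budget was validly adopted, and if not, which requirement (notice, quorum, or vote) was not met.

Notice: 72 hours given; 72 required (72 ≥ 72). Satisfied.
Quorum: 20 present; quorum is 11. Satisfied.
Vote: the annual budget requires two-thirds of the votes cast (20 present − 12 abstaining = 8). 2/3 of 8 = 5.33, rounded up to 6, so 6 affirmative votes are needed; 6 voted in favor. Satisfied.

Valid — all requirements satisfied.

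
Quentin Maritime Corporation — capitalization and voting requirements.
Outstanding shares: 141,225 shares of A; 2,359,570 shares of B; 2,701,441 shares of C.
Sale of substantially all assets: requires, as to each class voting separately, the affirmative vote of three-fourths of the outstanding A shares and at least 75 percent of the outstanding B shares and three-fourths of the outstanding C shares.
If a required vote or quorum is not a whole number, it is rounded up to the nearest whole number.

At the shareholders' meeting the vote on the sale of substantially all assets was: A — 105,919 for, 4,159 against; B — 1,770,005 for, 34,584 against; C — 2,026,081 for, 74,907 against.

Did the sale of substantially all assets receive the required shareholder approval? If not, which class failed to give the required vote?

Approved — every class gave the required vote.

A: 3/4 of 141225 = 105918.75, rounded up to 105919; 105,919 required, 105,919 in favor — approved.
B: 3/4 of 2359570 = 1769677.50, rounded up to 1769678; 1,769,678 required, 1,770,005 in favor — approved.
C: 3/4 of 2701441 = 2026080.75, rounded up to 2026081; 2,026,081 required, 2,026,081 in favor — approved.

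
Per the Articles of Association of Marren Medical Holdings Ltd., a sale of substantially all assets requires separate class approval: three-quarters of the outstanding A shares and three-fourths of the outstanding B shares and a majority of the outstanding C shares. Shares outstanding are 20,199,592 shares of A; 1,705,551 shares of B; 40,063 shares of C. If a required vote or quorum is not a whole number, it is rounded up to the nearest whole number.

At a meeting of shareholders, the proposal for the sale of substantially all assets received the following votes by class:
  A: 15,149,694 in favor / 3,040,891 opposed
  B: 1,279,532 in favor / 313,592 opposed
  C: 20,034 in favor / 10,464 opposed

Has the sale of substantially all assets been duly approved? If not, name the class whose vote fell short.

A: 3/4 of 20199592 = 15149694; 15,149,694 required, 15,149,694 in favor — approved.
B: 3/4 of 1705551 = 1279163.25, rounded up to 1279164; 1,279,164 required, 1,279,532 in favor — approved.
C: a majority of 40063 is 20032; 20,032 required, 20,034 in favor — approved.

Approved — every class gave the required vote.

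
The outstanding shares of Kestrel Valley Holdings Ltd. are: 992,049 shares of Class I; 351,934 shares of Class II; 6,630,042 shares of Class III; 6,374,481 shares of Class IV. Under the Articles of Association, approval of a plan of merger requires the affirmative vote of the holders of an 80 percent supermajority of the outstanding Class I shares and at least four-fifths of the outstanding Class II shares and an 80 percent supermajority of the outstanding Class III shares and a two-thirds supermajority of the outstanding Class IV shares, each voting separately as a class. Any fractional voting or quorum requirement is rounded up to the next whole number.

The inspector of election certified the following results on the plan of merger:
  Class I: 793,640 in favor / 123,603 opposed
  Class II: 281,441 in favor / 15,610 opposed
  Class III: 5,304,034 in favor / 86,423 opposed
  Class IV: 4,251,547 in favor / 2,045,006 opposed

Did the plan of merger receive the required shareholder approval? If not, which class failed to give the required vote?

Not approved — the Class II shares did not give the required vote.

Class I: 4/5 of 992049 = 793639.20, rounded up to 793640; 793,640 required, 793,640 in favor — approved.
Class II: 4/5 of 351934 = 281547.20, rounded up to 281548; 281,548 required, 281,441 in favor — not approved.
Class III: 4/5 of 6630042 = 5304033.60, rounded up to 5304034; 5,304,034 required, 5,304,034 in favor — approved.
Class IV: 2/3 of 6374481 = 4249654; 4,249,654 required, 4,251,547 in favor — approved.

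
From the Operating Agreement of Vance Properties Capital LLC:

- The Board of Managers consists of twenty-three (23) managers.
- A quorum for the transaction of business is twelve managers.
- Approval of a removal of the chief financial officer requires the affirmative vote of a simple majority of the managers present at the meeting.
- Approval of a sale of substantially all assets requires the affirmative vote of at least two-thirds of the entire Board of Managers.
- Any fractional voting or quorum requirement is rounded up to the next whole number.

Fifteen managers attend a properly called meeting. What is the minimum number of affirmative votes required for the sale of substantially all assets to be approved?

The sale of substantially all assets requires two-thirds of the entire Board of Managers (23).
2/3 of 23 = 15.33, rounded up to 16.
(Only 15 can vote, so the sale of substantially all assets cannot pass at this meeting, but the required vote is still 16.)

16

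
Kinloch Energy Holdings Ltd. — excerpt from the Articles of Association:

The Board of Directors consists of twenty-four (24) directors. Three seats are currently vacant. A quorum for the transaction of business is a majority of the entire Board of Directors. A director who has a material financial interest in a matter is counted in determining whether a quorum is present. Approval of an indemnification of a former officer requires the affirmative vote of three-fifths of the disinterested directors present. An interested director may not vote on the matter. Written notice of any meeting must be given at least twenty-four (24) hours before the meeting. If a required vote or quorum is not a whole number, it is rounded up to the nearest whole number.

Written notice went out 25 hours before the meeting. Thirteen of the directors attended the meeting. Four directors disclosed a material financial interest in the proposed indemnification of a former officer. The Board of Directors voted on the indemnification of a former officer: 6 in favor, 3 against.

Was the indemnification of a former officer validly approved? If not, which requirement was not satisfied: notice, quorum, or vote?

Notice: 25 hours given; 24 required (25 ≥ 24). Satisfied.
Quorum: 13 present (interested directors count toward quorum); quorum is 13. Satisfied.
Vote: the indemnification of a former officer requires three-fifths of the disinterested directors present (13 − 4 = 9). 3/5 of 9 = 5.40, rounded up to 6, so 6 affirmative votes are needed; 6 voted in favor. Satisfied.

Valid — all requirements satisfied.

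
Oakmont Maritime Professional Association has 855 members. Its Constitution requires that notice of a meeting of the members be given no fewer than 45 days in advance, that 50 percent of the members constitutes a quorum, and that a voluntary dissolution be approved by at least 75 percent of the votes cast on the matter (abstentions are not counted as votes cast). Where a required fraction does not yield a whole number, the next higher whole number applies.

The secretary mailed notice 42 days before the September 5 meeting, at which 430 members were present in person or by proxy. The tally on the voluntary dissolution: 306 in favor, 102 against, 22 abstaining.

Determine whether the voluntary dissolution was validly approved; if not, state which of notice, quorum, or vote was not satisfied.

Notice: 42 days given; 45 required. Not satisfied.
Quorum: 50% of 855 = 427.50, rounded up to 428; 430 present. Satisfied.
Vote: requires three-fourths of the votes cast (430 − 22 abstaining = 408); 3/4 of 408 = 306, so 306 needed; 306 in favor. Satisfied.

Invalid — notice requirement not satisfied.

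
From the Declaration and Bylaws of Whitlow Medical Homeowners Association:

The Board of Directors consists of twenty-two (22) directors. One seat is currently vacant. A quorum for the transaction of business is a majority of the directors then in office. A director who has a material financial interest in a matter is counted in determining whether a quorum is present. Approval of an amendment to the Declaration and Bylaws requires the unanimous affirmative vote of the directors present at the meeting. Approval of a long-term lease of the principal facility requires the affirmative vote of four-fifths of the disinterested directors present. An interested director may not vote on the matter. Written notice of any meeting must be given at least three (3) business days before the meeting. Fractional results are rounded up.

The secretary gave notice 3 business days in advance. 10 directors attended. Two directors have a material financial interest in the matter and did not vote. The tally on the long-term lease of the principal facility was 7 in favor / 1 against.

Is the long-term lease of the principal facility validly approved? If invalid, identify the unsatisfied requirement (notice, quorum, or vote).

Notice: 3 business days given; 3 required (3 ≥ 3). Satisfied.
Quorum: 10 present (interested directors count toward quorum); quorum is 11. Not satisfied.
Vote: the long-term lease of the principal facility requires four-fifths of the disinterested directors present (10 − 2 = 8). 4/5 of 8 = 6.40, rounded up to 7, so 7 affirmative votes are needed; 7 voted in favor. Satisfied. (Moot — without a quorum no business can be validly transacted.)

Invalid — quorum requirement not satisfied.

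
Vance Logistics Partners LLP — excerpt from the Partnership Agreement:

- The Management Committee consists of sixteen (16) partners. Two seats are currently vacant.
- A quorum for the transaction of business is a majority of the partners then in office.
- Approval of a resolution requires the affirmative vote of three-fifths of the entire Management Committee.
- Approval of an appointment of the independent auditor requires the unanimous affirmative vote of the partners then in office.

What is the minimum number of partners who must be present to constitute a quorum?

8

A majority of 14 is 8.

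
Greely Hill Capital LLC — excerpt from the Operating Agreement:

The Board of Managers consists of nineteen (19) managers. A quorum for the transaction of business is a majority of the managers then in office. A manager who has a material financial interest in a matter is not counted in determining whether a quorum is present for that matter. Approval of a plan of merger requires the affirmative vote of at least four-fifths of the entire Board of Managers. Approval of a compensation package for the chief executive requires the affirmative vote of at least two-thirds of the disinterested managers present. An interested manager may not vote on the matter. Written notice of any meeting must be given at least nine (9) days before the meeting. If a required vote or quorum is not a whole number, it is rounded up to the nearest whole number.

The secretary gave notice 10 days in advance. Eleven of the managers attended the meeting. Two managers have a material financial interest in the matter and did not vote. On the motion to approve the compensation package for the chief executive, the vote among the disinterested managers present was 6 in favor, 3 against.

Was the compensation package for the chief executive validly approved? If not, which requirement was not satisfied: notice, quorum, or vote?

Invalid — quorum requirement not satisfied.

Notice: 10 days given; 9 required (10 ≥ 9). Satisfied.
Quorum: 11 present, but the 2 interested managers do not count, leaving 9. Quorum is 10. Not satisfied.
Vote: the compensation package for the chief executive requires two-thirds of the disinterested managers present (11 − 2 = 9). 2/3 of 9 = 6, so 6 affirmative votes are needed; 6 voted in favor. Satisfied. (Moot — without a quorum no business can be validly transacted.)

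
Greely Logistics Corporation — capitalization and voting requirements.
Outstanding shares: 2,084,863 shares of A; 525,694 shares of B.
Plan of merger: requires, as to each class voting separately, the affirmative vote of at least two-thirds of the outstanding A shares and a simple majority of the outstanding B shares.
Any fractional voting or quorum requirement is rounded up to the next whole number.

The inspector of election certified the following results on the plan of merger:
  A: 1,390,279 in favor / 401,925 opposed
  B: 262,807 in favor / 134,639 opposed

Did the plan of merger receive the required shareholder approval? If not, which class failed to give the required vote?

Not approved — the B shares did not give the required vote.

A: 2/3 of 2084863 = 1389908.67, rounded up to 1389909; 1,389,909 required, 1,390,279 in favor — approved.
B: a majority of 525694 is 262848; 262,848 required, 262,807 in favor — not approved.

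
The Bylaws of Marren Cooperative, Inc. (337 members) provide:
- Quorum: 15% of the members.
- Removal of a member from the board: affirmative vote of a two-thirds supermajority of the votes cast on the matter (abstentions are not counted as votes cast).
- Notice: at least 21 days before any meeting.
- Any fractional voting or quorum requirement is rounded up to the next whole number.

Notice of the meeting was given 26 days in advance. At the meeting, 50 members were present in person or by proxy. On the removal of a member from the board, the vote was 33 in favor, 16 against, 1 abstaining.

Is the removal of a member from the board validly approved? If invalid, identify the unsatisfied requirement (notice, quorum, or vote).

Invalid — quorum requirement not satisfied.

Notice: 26 days given; 21 required. Satisfied.
Quorum: 15% of 337 = 50.55, rounded up to 51; 50 present. Not satisfied.
Vote: requires two-thirds of the votes cast (50 − 1 abstaining = 49); 2/3 of 49 = 32.67, rounded up to 33, so 33 needed; 33 in favor. Satisfied.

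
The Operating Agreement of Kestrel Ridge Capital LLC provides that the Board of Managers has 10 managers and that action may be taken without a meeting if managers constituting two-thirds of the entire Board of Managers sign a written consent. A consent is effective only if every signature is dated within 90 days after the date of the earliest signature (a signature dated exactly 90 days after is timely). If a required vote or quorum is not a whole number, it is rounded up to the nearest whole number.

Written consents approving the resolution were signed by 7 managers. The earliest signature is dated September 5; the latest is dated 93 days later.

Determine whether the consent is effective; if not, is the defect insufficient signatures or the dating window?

Not effective — dating-window requirement not satisfied.

Signatures required: two-thirds of 10 — 2/3 of 10 = 6.67, rounded up to 7, so 7 needed; 7 signed. Sufficient.
Dating window: the latest signature is 93 days after the earliest; the limit is 90 days. Outside the window.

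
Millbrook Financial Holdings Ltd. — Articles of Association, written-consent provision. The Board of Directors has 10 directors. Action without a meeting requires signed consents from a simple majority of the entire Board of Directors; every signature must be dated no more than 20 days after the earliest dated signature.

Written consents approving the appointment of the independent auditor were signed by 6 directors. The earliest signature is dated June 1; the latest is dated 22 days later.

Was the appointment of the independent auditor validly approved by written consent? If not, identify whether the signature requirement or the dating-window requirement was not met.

Signatures required: a simple majority of 10 — a majority of 10 is 6, so 6 needed; 6 signed. Sufficient.
Dating window: the latest signature is 22 days after the earliest; the limit is 20 days. Outside the window.

Not effective — dating-window requirement not satisfied.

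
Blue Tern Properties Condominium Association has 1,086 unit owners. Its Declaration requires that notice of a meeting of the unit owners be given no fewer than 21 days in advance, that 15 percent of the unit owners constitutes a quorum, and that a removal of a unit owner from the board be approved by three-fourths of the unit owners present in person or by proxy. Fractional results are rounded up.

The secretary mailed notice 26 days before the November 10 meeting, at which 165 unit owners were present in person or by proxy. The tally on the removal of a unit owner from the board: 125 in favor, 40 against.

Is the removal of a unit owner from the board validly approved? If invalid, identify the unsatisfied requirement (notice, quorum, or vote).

Valid — all requirements satisfied.

Notice: 26 days given; 21 required. Satisfied.
Quorum: 15% of 1,086 = 162.90, rounded up to 163; 165 present. Satisfied.
Vote: requires three-fourths of those present (165); 3/4 of 165 = 123.75, rounded up to 124, so 124 needed; 125 in favor. Satisfied.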